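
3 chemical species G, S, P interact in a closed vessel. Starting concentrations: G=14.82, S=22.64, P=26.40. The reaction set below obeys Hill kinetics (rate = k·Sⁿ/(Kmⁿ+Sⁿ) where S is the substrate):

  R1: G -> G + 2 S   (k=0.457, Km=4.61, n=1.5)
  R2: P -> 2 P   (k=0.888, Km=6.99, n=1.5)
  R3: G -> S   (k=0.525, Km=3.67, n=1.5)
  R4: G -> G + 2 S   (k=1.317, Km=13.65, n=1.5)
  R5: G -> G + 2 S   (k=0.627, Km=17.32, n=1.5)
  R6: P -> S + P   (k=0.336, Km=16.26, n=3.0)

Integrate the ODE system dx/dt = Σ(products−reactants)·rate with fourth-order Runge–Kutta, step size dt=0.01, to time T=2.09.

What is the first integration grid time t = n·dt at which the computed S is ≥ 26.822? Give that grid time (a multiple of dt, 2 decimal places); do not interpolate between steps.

Threshold first reached at t = 1.22

RK4 with dt=0.01: 209 steps to T=2.09. Trajectory (selected grid times):
t=0.00: G=14.82 S=22.64 P=26.40
t=0.23: G=14.71 S=23.44 P=26.58
t=0.46: G=14.61 S=24.23 P=26.76
t=0.70: G=14.49 S=25.06 P=26.95
t=0.93: G=14.39 S=25.85 P=27.13
t=1.16: G=14.28 S=26.63 P=27.31
t=1.21: G=14.26 S=26.80 P=27.35
t=1.22: G=14.25 S=26.84 P=27.36
t=1.39: G=14.17 S=27.42 P=27.49
t=1.63: G=14.06 S=28.23 P=27.68
t=1.86: G=13.96 S=29.01 P=27.86
t=2.09: G=13.85 S=29.78 P=28.04
S(1.21)=26.803 < 26.822 but S(1.22)=26.837 ≥ 26.822, so the first grid time is t=1.22.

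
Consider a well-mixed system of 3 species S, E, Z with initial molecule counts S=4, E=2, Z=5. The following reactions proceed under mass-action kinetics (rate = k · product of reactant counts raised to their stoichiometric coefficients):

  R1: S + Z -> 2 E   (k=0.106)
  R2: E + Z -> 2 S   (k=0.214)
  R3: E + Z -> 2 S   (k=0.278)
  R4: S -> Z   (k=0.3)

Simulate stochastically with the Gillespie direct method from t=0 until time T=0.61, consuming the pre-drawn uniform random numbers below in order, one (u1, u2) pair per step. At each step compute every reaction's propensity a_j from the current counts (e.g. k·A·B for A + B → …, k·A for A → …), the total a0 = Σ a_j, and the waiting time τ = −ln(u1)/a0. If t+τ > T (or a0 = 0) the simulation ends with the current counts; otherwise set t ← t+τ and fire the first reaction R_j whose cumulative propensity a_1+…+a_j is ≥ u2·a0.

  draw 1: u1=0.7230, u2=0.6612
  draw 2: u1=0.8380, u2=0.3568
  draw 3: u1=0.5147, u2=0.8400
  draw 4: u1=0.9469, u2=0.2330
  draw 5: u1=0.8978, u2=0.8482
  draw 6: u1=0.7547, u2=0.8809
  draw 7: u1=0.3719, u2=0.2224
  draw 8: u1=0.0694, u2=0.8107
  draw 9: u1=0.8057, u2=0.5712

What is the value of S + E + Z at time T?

Check how each reaction changes W = S + E + Z (weight of products minus weight of reactants):
R1: S + Z -> 2 E: (1·2) − (1·1 + 1·1) = 2 − 2 = 0
R2: E + Z -> 2 S: (1·2) − (1·1 + 1·1) = 2 − 2 = 0
R3: E + Z -> 2 S: (1·2) − (1·1 + 1·1) = 2 − 2 = 0
R4: S -> Z: (1·1) − (1·1) = 1 − 1 = 0
Every reaction leaves W unchanged, so W is conserved and no simulation is needed: W(T) = W(0) = 4 + 2 + 5 = 11

Value at T = 11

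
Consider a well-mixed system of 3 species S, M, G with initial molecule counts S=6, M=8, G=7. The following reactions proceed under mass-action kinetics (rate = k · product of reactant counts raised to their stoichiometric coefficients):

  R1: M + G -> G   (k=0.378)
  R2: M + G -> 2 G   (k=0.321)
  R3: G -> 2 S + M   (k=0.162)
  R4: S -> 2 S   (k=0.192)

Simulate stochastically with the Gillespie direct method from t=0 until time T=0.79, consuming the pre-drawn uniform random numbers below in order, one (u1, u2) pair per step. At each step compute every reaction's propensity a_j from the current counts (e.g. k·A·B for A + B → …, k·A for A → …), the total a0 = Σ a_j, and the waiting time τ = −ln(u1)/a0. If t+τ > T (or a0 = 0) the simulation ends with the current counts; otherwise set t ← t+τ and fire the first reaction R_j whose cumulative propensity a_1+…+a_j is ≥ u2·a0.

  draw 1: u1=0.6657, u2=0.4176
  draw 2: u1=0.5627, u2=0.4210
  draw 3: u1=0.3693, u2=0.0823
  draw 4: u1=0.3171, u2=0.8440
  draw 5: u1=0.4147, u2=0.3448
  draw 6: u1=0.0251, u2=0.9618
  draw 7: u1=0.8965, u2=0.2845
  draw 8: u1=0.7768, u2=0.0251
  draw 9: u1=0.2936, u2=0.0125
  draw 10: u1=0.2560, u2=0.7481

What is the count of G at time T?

t=0.000: S=6 M=8 G=7
Draw 1: a1=21.168, a2=17.976, a3=1.134, a4=1.152, a0=41.430; τ=−ln(0.6657)/41.430=0.010 → t=0.010; u2·a0=0.4176·41.430=17.301 ≤ a1=21.168 → R1 fires; S=6 M=7 G=7
Draw 2: a1=18.522, a2=15.729, a3=1.134, a4=1.152, a0=36.537; τ=−ln(0.5627)/36.537=0.016 → t=0.026; u2·a0=0.4210·36.537=15.382 ≤ a1=18.522 → R1 fires; S=6 M=6 G=7
Draw 3: a1=15.876, a2=13.482, a3=1.134, a4=1.152, a0=31.644; τ=−ln(0.3693)/31.644=0.031 → t=0.057; u2·a0=0.0823·31.644=2.604 ≤ a1=15.876 → R1 fires; S=6 M=5 G=7
Draw 4: a1=13.230, a2=11.235, a3=1.134, a4=1.152, a0=26.751; τ=−ln(0.3171)/26.751=0.043 → t=0.100; u2·a0=0.8440·26.751=22.578; a1=13.230 < 22.578 ≤ a1+a2=24.465 → R2 fires; S=6 M=4 G=8
Draw 5: a1=12.096, a2=10.272, a3=1.296, a4=1.152, a0=24.816; τ=−ln(0.4147)/24.816=0.035 → t=0.135; u2·a0=0.3448·24.816=8.557 ≤ a1=12.096 → R1 fires; S=6 M=3 G=8
Draw 6: a1=9.072, a2=7.704, a3=1.296, a4=1.152, a0=19.224; τ=−ln(0.0251)/19.224=0.192 → t=0.327; u2·a0=0.9618·19.224=18.490; a1+…+a3=18.072 < 18.490 ≤ a1+…+a4=19.224 → R4 fires; S=7 M=3 G=8
Draw 7: a1=9.072, a2=7.704, a3=1.296, a4=1.344, a0=19.416; τ=−ln(0.8965)/19.416=0.006 → t=0.333; u2·a0=0.2845·19.416=5.524 ≤ a1=9.072 → R1 fires; S=7 M=2 G=8
Draw 8: a1=6.048, a2=5.136, a3=1.296, a4=1.344, a0=13.824; τ=−ln(0.7768)/13.824=0.018 → t=0.351; u2·a0=0.0251·13.824=0.347 ≤ a1=6.048 → R1 fires; S=7 M=1 G=8
Draw 9: a1=3.024, a2=2.568, a3=1.296, a4=1.344, a0=8.232; τ=−ln(0.2936)/8.232=0.149 → t=0.500; u2·a0=0.0125·8.232=0.103 ≤ a1=3.024 → R1 fires; S=7 M=0 G=8
Draw 10: a1=0.000, a2=0.000, a3=1.296, a4=1.344, a0=2.640; τ=−ln(0.2560)/2.640=0.516 → t=1.016 > T=0.79: stop.
Read off G at T=0.79: 8

G at T = 8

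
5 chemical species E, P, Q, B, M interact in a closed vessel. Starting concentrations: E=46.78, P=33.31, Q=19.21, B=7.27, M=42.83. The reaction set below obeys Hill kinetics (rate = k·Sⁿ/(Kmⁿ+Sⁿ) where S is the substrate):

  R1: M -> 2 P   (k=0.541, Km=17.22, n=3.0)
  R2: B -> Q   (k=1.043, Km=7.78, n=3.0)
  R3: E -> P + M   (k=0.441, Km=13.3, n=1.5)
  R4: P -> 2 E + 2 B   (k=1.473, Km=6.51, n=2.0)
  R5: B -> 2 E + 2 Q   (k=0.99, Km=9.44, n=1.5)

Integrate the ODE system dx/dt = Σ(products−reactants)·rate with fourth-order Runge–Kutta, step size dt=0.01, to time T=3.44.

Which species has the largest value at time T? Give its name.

Dominant species at T: E

RK4 with dt=0.01: 344 steps to T=3.44. Trajectory (selected grid times):
t=0.00: E=46.78 P=33.31 Q=19.21 B=7.27 M=42.83
t=0.38: E=48.03 P=33.30 Q=19.72 B=8.00 M=42.78
t=0.76: E=49.30 P=33.30 Q=20.28 B=8.69 M=42.74
t=1.15: E=50.63 P=33.29 Q=20.90 B=9.36 M=42.69
t=1.53: E=51.94 P=33.28 Q=21.54 B=9.98 M=42.64
t=1.91: E=53.27 P=33.28 Q=22.22 B=10.59 M=42.60
t=2.29: E=54.62 P=33.28 Q=22.93 B=11.17 M=42.56
t=2.68: E=56.01 P=33.27 Q=23.68 B=11.74 M=42.51
t=3.06: E=57.38 P=33.27 Q=24.43 B=12.29 M=42.47
t=3.44: E=58.77 P=33.27 Q=25.21 B=12.82 M=42.43
At T=3.44: E=58.77 P=33.27 Q=25.21 B=12.82 M=42.43; the largest is E.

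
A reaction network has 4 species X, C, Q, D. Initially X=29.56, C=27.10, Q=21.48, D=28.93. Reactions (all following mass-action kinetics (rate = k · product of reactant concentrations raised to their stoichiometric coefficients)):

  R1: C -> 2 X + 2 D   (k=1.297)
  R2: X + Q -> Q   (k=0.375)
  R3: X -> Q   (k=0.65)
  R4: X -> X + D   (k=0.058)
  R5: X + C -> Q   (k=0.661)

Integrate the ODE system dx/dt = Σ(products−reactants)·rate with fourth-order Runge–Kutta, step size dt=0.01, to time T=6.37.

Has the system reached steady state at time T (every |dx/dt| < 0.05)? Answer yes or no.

Steady state at T: yes

RK4 with dt=0.01: 637 steps to T=6.37. Trajectory (selected grid times):
t=0.00: X=29.56 C=27.10 Q=21.48 D=28.93
t=0.71: X=0.50 C=3.12 Q=40.18 D=42.04
t=1.42: X=0.18 C=1.07 Q=40.63 D=45.54
t=2.12: X=0.07 C=0.41 Q=40.72 D=46.79
t=2.83: X=0.03 C=0.16 Q=40.75 D=47.28
t=3.54: X=0.01 C=0.06 Q=40.76 D=47.48
t=4.25: X=0.00 C=0.03 Q=40.76 D=47.55
t=4.95: X=0.00 C=0.01 Q=40.76 D=47.58
t=5.66: X=0.00 C=0.00 Q=40.76 D=47.59
t=6.37: X=0.00 C=0.00 Q=40.76 D=47.60
Rates at T: R1=0.0021, R2=0.0043, R3=0.0002, R4=0.0000, R5=0.0000
dx/dt at T (Σ net stoichiometry × rate): X=-0.0004, C=-0.0021, Q=+0.0002, D=+0.0042
Largest |dx/dt| is |+0.0042| (D) < 0.05 → steady.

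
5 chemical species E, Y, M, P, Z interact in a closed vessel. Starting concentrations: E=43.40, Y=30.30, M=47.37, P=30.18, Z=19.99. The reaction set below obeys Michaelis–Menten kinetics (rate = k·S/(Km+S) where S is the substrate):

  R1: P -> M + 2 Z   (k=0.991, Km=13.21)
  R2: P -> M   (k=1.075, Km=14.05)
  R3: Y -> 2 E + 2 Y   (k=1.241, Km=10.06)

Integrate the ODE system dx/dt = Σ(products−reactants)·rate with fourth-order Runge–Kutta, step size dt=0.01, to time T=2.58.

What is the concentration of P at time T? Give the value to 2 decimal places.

RK4 with dt=0.01: 258 steps to T=2.58. Trajectory (selected grid times):
t=0.00: E=43.40 Y=30.30 M=47.37 P=30.18 Z=19.99
t=0.29: E=43.94 Y=30.57 M=47.78 P=29.77 Z=20.39
t=0.57: E=44.46 Y=30.83 M=48.18 P=29.37 Z=20.77
t=0.86: E=45.01 Y=31.10 M=48.59 P=28.96 Z=21.17
t=1.15: E=45.55 Y=31.38 M=48.99 P=28.56 Z=21.56
t=1.43: E=46.08 Y=31.64 M=49.38 P=28.17 Z=21.94
t=1.72: E=46.63 Y=31.91 M=49.79 P=27.76 Z=22.33
t=2.01: E=47.17 Y=32.19 M=50.19 P=27.36 Z=22.72
t=2.29: E=47.70 Y=32.45 M=50.57 P=26.98 Z=23.09
t=2.58: E=48.25 Y=32.73 M=50.97 P=26.58 Z=23.48
Read off P at T=2.58: 26.58

P at T = 26.58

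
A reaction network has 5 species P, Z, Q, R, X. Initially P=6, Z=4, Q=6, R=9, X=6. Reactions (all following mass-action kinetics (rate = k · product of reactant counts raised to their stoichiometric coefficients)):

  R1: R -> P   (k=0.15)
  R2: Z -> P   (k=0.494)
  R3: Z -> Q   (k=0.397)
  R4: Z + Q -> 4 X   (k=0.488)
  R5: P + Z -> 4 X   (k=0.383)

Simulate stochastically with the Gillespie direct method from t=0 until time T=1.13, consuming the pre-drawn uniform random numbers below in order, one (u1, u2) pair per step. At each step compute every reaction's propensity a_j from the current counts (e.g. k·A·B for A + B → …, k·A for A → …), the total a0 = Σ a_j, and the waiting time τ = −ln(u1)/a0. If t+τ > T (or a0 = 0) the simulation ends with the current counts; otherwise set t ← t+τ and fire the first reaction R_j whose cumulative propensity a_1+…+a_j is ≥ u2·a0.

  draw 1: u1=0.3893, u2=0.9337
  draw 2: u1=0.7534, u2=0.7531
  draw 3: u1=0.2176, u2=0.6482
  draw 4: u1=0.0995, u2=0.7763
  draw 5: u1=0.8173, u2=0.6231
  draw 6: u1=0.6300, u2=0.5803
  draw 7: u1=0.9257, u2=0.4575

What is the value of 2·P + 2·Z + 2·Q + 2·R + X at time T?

Value at T = 56

Check how each reaction changes W = 2·P + 2·Z + 2·Q + 2·R + X (weight of products minus weight of reactants):
R1: R -> P: (2·1) − (2·1) = 2 − 2 = 0
R2: Z -> P: (2·1) − (2·1) = 2 − 2 = 0
R3: Z -> Q: (2·1) − (2·1) = 2 − 2 = 0
R4: Z + Q -> 4 X: (1·4) − (2·1 + 2·1) = 4 − 4 = 0
R5: P + Z -> 4 X: (1·4) − (2·1 + 2·1) = 4 − 4 = 0
Every reaction leaves W unchanged, so W is conserved and no simulation is needed: W(T) = W(0) = 2·6 + 2·4 + 2·6 + 2·9 + 6 = 56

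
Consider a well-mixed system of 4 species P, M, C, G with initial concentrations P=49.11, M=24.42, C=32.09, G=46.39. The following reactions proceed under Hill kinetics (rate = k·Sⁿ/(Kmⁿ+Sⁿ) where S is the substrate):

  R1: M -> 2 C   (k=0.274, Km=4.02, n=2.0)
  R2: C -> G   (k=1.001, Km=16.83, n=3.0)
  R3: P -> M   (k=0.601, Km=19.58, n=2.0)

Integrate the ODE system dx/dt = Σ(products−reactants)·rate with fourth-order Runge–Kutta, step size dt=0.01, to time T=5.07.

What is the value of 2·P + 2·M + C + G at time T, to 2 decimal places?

Value at T = 225.54

Check how each reaction changes W = 2·P + 2·M + C + G (weight of products minus weight of reactants):
R1: M -> 2 C: (1·2) − (2·1) = 2 − 2 = 0
R2: C -> G: (1·1) − (1·1) = 1 − 1 = 0
R3: P -> M: (2·1) − (2·1) = 2 − 2 = 0
Every reaction leaves W unchanged, so W is conserved and no simulation is needed: W(T) = W(0) = 2·49.11 + 2·24.42 + 32.09 + 46.39 = 225.54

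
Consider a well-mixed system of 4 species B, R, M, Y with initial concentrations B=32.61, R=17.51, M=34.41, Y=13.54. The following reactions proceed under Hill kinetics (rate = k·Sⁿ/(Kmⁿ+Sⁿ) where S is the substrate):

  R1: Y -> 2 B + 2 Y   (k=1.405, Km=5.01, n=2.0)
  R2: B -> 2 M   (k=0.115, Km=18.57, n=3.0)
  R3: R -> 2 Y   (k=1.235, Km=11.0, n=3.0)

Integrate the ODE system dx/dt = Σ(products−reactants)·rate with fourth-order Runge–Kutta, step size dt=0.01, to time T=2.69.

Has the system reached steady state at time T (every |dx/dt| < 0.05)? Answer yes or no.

Steady state at T: no

RK4 with dt=0.01: 269 steps to T=2.69. Trajectory (selected grid times):
t=0.00: B=32.61 R=17.51 M=34.41 Y=13.54
t=0.30: B=33.33 R=17.21 M=34.47 Y=14.50
t=0.60: B=34.06 R=16.92 M=34.53 Y=15.47
t=0.90: B=34.79 R=16.63 M=34.59 Y=16.43
t=1.20: B=35.54 R=16.35 M=34.65 Y=17.39
t=1.49: B=36.27 R=16.07 M=34.71 Y=18.31
t=1.79: B=37.02 R=15.80 M=34.77 Y=19.26
t=2.09: B=37.78 R=15.52 M=34.83 Y=20.21
t=2.39: B=38.55 R=15.25 M=34.89 Y=21.15
t=2.69: B=39.32 R=14.98 M=34.95 Y=22.08
Rates at T: R1=1.3362, R2=0.1040, R3=0.8848
dx/dt at T (Σ net stoichiometry × rate): B=+2.5684, R=-0.8848, M=+0.2081, Y=+3.1058
Largest |dx/dt| is |+3.1058| (Y) ≥ 0.05 → not steady.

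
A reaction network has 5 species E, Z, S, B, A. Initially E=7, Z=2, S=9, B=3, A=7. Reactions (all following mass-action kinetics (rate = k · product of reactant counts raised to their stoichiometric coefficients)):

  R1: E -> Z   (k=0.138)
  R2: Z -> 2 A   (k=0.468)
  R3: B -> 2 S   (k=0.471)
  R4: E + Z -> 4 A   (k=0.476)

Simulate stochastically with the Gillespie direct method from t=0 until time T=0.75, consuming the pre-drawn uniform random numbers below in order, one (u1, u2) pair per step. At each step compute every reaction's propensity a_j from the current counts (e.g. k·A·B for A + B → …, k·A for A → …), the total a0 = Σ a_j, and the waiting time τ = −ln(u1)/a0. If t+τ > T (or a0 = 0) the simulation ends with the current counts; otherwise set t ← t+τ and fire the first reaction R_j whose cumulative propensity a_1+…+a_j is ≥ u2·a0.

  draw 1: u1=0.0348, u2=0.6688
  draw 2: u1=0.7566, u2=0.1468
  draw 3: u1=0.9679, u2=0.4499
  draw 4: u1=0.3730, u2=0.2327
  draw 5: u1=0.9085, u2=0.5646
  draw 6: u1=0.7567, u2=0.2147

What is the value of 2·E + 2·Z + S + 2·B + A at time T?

Value at T = 40

Check how each reaction changes W = 2·E + 2·Z + S + 2·B + A (weight of products minus weight of reactants):
R1: E -> Z: (2·1) − (2·1) = 2 − 2 = 0
R2: Z -> 2 A: (1·2) − (2·1) = 2 − 2 = 0
R3: B -> 2 S: (1·2) − (2·1) = 2 − 2 = 0
R4: E + Z -> 4 A: (1·4) − (2·1 + 2·1) = 4 − 4 = 0
Every reaction leaves W unchanged, so W is conserved and no simulation is needed: W(T) = W(0) = 2·7 + 2·2 + 9 + 2·3 + 7 = 40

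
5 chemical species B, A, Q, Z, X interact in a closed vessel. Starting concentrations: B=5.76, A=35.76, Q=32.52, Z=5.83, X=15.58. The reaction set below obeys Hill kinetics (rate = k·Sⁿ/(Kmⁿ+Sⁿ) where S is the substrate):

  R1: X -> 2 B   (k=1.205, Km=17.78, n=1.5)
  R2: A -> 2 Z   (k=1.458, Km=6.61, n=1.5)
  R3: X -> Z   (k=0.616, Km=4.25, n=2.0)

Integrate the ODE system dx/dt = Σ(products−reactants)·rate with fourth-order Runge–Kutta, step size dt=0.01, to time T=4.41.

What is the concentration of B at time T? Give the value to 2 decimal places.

RK4 with dt=0.01: 441 steps to T=4.41. Trajectory (selected grid times):
t=0.00: B=5.76 A=35.76 Q=32.52 Z=5.83 X=15.58
t=0.49: B=6.28 A=35.10 Q=32.52 Z=7.43 X=15.04
t=0.98: B=6.79 A=34.44 Q=32.52 Z=9.03 X=14.50
t=1.47: B=7.29 A=33.78 Q=32.52 Z=10.62 X=13.98
t=1.96: B=7.76 A=33.12 Q=32.52 Z=12.21 X=13.47
t=2.45: B=8.22 A=32.47 Q=32.52 Z=13.80 X=12.96
t=2.94: B=8.67 A=31.82 Q=32.52 Z=15.38 X=12.47
t=3.43: B=9.10 A=31.16 Q=32.52 Z=16.95 X=11.98
t=3.92: B=9.51 A=30.51 Q=32.52 Z=18.52 X=11.51
t=4.41: B=9.91 A=29.87 Q=32.52 Z=20.08 X=11.05
Read off B at T=4.41: 9.91

B at T = 9.91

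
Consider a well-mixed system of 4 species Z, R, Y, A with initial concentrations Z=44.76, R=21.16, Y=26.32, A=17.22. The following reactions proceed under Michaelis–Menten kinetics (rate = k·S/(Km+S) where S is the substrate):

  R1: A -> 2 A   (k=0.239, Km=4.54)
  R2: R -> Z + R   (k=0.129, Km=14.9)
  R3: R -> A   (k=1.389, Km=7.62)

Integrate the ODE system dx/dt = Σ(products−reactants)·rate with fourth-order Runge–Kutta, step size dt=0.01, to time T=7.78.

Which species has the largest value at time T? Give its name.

RK4 with dt=0.01: 778 steps to T=7.78. Trajectory (selected grid times):
t=0.00: Z=44.76 R=21.16 Y=26.32 A=17.22
t=0.86: Z=44.82 R=20.29 Y=26.32 A=18.26
t=1.73: Z=44.89 R=19.41 Y=26.32 A=19.30
t=2.59: Z=44.95 R=18.56 Y=26.32 A=20.32
t=3.46: Z=45.01 R=17.71 Y=26.32 A=21.34
t=4.32: Z=45.07 R=16.88 Y=26.32 A=22.34
t=5.19: Z=45.13 R=16.05 Y=26.32 A=23.34
t=6.05: Z=45.19 R=15.25 Y=26.32 A=24.31
t=6.92: Z=45.24 R=14.45 Y=26.32 A=25.29
t=7.78: Z=45.30 R=13.68 Y=26.32 A=26.24
At T=7.78: Z=45.30 R=13.68 Y=26.32 A=26.24; the largest is Z.

Dominant species at T: Z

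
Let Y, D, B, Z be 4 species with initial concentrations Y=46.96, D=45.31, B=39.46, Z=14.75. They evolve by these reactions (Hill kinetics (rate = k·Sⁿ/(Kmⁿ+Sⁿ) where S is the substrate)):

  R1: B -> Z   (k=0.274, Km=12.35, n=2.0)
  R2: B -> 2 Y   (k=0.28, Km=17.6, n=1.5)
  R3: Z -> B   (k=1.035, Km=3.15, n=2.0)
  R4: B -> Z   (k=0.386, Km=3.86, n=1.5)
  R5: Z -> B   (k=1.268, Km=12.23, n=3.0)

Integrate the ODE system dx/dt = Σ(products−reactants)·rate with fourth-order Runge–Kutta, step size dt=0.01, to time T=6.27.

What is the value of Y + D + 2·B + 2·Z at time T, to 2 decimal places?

Check how each reaction changes W = Y + D + 2·B + 2·Z (weight of products minus weight of reactants):
R1: B -> Z: (2·1) − (2·1) = 2 − 2 = 0
R2: B -> 2 Y: (1·2) − (2·1) = 2 − 2 = 0
R3: Z -> B: (2·1) − (2·1) = 2 − 2 = 0
R4: B -> Z: (2·1) − (2·1) = 2 − 2 = 0
R5: Z -> B: (2·1) − (2·1) = 2 − 2 = 0
Every reaction leaves W unchanged, so W is conserved and no simulation is needed: W(T) = W(0) = 46.96 + 45.31 + 2·39.46 + 2·14.75 = 200.69

Value at T = 200.69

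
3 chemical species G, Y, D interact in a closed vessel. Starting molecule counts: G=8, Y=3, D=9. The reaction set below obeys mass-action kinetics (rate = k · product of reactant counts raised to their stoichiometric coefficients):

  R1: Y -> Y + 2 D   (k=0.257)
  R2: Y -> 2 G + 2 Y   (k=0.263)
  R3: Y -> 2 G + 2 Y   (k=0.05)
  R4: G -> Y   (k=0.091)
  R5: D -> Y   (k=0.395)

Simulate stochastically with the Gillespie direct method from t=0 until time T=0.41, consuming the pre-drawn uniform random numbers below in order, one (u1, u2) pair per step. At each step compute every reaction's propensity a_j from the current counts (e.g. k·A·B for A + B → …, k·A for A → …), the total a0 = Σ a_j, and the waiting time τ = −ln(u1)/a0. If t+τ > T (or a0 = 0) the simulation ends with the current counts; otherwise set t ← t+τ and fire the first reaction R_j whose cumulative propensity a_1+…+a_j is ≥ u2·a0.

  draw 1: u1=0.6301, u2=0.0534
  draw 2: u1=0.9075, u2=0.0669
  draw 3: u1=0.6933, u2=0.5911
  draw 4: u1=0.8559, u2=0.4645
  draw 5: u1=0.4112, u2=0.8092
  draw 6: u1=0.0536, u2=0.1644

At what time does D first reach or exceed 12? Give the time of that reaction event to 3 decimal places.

Threshold first reached at t = 0.091

t=0.000: G=8 Y=3 D=9
Draw 1: a1=0.771, a2=0.789, a3=0.150, a4=0.728, a5=3.555, a0=5.993; τ=−ln(0.6301)/5.993=0.077 → t=0.077; u2·a0=0.0534·5.993=0.320 ≤ a1=0.771 → R1 fires; G=8 Y=3 D=11
Draw 2: a1=0.771, a2=0.789, a3=0.150, a4=0.728, a5=4.345, a0=6.783; τ=−ln(0.9075)/6.783=0.014 → t=0.091; u2·a0=0.0669·6.783=0.454 ≤ a1=0.771 → R1 fires; G=8 Y=3 D=13
Draw 3: a1=0.771, a2=0.789, a3=0.150, a4=0.728, a5=5.135, a0=7.573; τ=−ln(0.6933)/7.573=0.048 → t=0.140; u2·a0=0.5911·7.573=4.476; a1+…+a4=2.438 < 4.476 ≤ a1+…+a5=7.573 → R5 fires; G=8 Y=4 D=12
Draw 4: a1=1.028, a2=1.052, a3=0.200, a4=0.728, a5=4.740, a0=7.748; τ=−ln(0.8559)/7.748=0.020 → t=0.160; u2·a0=0.4645·7.748=3.599; a1+…+a4=3.008 < 3.599 ≤ a1+…+a5=7.748 → R5 fires; G=8 Y=5 D=11
Draw 5: a1=1.285, a2=1.315, a3=0.250, a4=0.728, a5=4.345, a0=7.923; τ=−ln(0.4112)/7.923=0.112 → t=0.272; u2·a0=0.8092·7.923=6.411; a1+…+a4=3.578 < 6.411 ≤ a1+…+a5=7.923 → R5 fires; G=8 Y=6 D=10
Draw 6: a1=1.542, a2=1.578, a3=0.300, a4=0.728, a5=3.950, a0=8.098; τ=−ln(0.0536)/8.098=0.361 → t=0.633 > T=0.41: stop.
D first becomes ≥ 12 when it reaches 13 at the event at t=0.091.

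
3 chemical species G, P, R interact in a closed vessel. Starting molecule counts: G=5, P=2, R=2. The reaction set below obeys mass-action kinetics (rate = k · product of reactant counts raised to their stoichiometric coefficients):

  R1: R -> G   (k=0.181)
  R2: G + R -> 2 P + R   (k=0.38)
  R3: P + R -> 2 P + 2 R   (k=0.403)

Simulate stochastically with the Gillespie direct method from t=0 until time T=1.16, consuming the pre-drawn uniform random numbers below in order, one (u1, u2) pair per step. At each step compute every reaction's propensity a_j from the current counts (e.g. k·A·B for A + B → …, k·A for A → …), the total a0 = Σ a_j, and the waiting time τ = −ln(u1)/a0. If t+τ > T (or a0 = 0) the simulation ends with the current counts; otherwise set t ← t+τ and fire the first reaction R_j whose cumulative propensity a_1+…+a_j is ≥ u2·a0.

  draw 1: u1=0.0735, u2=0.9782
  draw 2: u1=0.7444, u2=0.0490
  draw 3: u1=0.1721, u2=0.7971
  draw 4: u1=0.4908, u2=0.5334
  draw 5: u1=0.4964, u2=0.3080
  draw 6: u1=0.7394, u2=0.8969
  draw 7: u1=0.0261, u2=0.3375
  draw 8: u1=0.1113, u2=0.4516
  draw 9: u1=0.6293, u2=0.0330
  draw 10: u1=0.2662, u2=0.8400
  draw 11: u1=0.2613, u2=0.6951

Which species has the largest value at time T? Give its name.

Dominant species at T: P

t=0.000: G=5 P=2 R=2
Draw 1: a1=0.362, a2=3.800, a3=1.612, a0=5.774; τ=−ln(0.0735)/5.774=0.452 → t=0.452; u2·a0=0.9782·5.774=5.648; a1+a2=4.162 < 5.648 ≤ a1+…+a3=5.774 → R3 fires; G=5 P=3 R=3
Draw 2: a1=0.543, a2=5.700, a3=3.627, a0=9.870; τ=−ln(0.7444)/9.870=0.030 → t=0.482; u2·a0=0.0490·9.870=0.484 ≤ a1=0.543 → R1 fires; G=6 P=3 R=2
Draw 3: a1=0.362, a2=4.560, a3=2.418, a0=7.340; τ=−ln(0.1721)/7.340=0.240 → t=0.722; u2·a0=0.7971·7.340=5.851; a1+a2=4.922 < 5.851 ≤ a1+…+a3=7.340 → R3 fires; G=6 P=4 R=3
Draw 4: a1=0.543, a2=6.840, a3=4.836, a0=12.219; τ=−ln(0.4908)/12.219=0.058 → t=0.780; u2·a0=0.5334·12.219=6.518; a1=0.543 < 6.518 ≤ a1+a2=7.383 → R2 fires; G=5 P=6 R=3
Draw 5: a1=0.543, a2=5.700, a3=7.254, a0=13.497; τ=−ln(0.4964)/13.497=0.052 → t=0.832; u2·a0=0.3080·13.497=4.157; a1=0.543 < 4.157 ≤ a1+a2=6.243 → R2 fires; G=4 P=8 R=3
Draw 6: a1=0.543, a2=4.560, a3=9.672, a0=14.775; τ=−ln(0.7394)/14.775=0.020 → t=0.852; u2·a0=0.8969·14.775=13.252; a1+a2=5.103 < 13.252 ≤ a1+…+a3=14.775 → R3 fires; G=4 P=9 R=4
Draw 7: a1=0.724, a2=6.080, a3=14.508, a0=21.312; τ=−ln(0.0261)/21.312=0.171 → t=1.023; u2·a0=0.3375·21.312=7.193; a1+a2=6.804 < 7.193 ≤ a1+…+a3=21.312 → R3 fires; G=4 P=10 R=5
Draw 8: a1=0.905, a2=7.600, a3=20.150, a0=28.655; τ=−ln(0.1113)/28.655=0.077 → t=1.100; u2·a0=0.4516·28.655=12.941; a1+a2=8.505 < 12.941 ≤ a1+…+a3=28.655 → R3 fires; G=4 P=11 R=6
Draw 9: a1=1.086, a2=9.120, a3=26.598, a0=36.804; τ=−ln(0.6293)/36.804=0.013 → t=1.113; u2·a0=0.0330·36.804=1.215; a1=1.086 < 1.215 ≤ a1+a2=10.206 → R2 fires; G=3 P=13 R=6
Draw 10: a1=1.086, a2=6.840, a3=31.434, a0=39.360; τ=−ln(0.2662)/39.360=0.034 → t=1.146; u2·a0=0.8400·39.360=33.062; a1+a2=7.926 < 33.062 ≤ a1+…+a3=39.360 → R3 fires; G=3 P=14 R=7
Draw 11: a1=1.267, a2=7.980, a3=39.494, a0=48.741; τ=−ln(0.2613)/48.741=0.028 → t=1.174 > T=1.16: stop.
At T=1.16: G=3 P=14 R=7; the largest is P.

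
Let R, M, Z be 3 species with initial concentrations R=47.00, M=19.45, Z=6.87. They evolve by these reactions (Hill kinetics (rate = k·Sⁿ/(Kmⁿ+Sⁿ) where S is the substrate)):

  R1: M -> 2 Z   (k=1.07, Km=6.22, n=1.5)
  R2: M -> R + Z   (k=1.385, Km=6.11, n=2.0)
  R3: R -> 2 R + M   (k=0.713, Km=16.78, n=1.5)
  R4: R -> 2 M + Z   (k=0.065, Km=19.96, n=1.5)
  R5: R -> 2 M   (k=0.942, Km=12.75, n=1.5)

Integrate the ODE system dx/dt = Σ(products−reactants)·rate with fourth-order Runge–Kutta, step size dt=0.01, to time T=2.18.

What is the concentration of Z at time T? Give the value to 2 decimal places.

RK4 with dt=0.01: 218 steps to T=2.18. Trajectory (selected grid times):
t=0.00: R=47.00 M=19.45 Z=6.87
t=0.24: R=47.23 M=19.49 Z=7.62
t=0.48: R=47.47 M=19.53 Z=8.37
t=0.73: R=47.71 M=19.58 Z=9.15
t=0.97: R=47.94 M=19.62 Z=9.90
t=1.21: R=48.18 M=19.66 Z=10.65
t=1.45: R=48.41 M=19.71 Z=11.41
t=1.70: R=48.65 M=19.75 Z=12.19
t=1.94: R=48.89 M=19.80 Z=12.94
t=2.18: R=49.12 M=19.84 Z=13.69
Read off Z at T=2.18: 13.69

Z at T = 13.69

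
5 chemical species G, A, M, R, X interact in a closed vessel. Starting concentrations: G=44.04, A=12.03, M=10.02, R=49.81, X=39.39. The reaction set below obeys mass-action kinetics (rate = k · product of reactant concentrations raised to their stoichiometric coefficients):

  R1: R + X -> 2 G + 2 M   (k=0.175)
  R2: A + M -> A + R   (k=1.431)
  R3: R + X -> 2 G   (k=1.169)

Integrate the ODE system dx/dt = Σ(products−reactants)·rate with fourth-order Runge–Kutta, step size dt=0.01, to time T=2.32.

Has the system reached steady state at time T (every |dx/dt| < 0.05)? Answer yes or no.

RK4 with dt=0.01: 232 steps to T=2.32. Trajectory (selected grid times):
t=0.00: G=44.04 A=12.03 M=10.02 R=49.81 X=39.39
t=0.26: G=122.82 A=12.03 M=0.32 R=30.38 X=0.00
t=0.52: G=122.82 A=12.03 M=0.00 R=30.69 X=0.00
t=0.77: G=122.82 A=12.03 M=0.00 R=30.70 X=0.00
t=1.03: G=122.82 A=12.03 M=0.00 R=30.70 X=0.00
t=1.29: G=122.82 A=12.03 M=0.00 R=30.70 X=0.00
t=1.55: G=122.82 A=12.03 M=0.00 R=30.70 X=0.00
t=1.80: G=122.82 A=12.03 M=0.00 R=30.70 X=0.00
t=2.06: G=122.82 A=12.03 M=0.00 R=30.70 X=0.00
t=2.32: G=122.82 A=12.03 M=0.00 R=30.70 X=0.00
Rates at T: R1=0.0000, R2=0.0000, R3=0.0000
dx/dt at T (Σ net stoichiometry × rate): G=+0.0000, A=+0.0000, M=-0.0000, R=+0.0000, X=-0.0000
Largest |dx/dt| is |-0.0000| (M) < 0.05 → steady.

Steady state at T: yes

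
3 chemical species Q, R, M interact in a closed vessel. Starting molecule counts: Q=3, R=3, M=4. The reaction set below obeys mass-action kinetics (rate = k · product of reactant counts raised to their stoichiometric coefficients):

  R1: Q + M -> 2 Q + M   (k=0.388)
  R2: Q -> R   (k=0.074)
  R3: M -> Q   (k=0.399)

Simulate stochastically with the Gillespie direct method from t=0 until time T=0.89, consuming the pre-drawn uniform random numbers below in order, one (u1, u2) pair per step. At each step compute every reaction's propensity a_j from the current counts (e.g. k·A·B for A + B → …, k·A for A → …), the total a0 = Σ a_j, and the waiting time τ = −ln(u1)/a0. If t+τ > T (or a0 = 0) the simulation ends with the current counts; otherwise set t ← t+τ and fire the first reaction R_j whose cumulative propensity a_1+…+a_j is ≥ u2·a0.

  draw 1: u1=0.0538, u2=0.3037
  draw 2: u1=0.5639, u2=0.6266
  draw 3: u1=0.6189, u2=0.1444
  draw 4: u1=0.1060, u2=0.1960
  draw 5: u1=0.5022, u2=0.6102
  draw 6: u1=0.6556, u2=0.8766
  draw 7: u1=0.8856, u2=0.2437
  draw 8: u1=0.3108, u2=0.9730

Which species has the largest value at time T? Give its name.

t=0.000: Q=3 R=3 M=4
Draw 1: a1=4.656, a2=0.222, a3=1.596, a0=6.474; τ=−ln(0.0538)/6.474=0.451 → t=0.451; u2·a0=0.3037·6.474=1.966 ≤ a1=4.656 → R1 fires; Q=4 R=3 M=4
Draw 2: a1=6.208, a2=0.296, a3=1.596, a0=8.100; τ=−ln(0.5639)/8.100=0.071 → t=0.522; u2·a0=0.6266·8.100=5.075 ≤ a1=6.208 → R1 fires; Q=5 R=3 M=4
Draw 3: a1=7.760, a2=0.370, a3=1.596, a0=9.726; τ=−ln(0.6189)/9.726=0.049 → t=0.571; u2·a0=0.1444·9.726=1.404 ≤ a1=7.760 → R1 fires; Q=6 R=3 M=4
Draw 4: a1=9.312, a2=0.444, a3=1.596, a0=11.352; τ=−ln(0.1060)/11.352=0.198 → t=0.769; u2·a0=0.1960·11.352=2.225 ≤ a1=9.312 → R1 fires; Q=7 R=3 M=4
Draw 5: a1=10.864, a2=0.518, a3=1.596, a0=12.978; τ=−ln(0.5022)/12.978=0.053 → t=0.822; u2·a0=0.6102·12.978=7.919 ≤ a1=10.864 → R1 fires; Q=8 R=3 M=4
Draw 6: a1=12.416, a2=0.592, a3=1.596, a0=14.604; τ=−ln(0.6556)/14.604=0.029 → t=0.851; u2·a0=0.8766·14.604=12.802; a1=12.416 < 12.802 ≤ a1+a2=13.008 → R2 fires; Q=7 R=4 M=4
Draw 7: a1=10.864, a2=0.518, a3=1.596, a0=12.978; τ=−ln(0.8856)/12.978=0.009 → t=0.861; u2·a0=0.2437·12.978=3.163 ≤ a1=10.864 → R1 fires; Q=8 R=4 M=4
Draw 8: a1=12.416, a2=0.592, a3=1.596, a0=14.604; τ=−ln(0.3108)/14.604=0.080 → t=0.941 > T=0.89: stop.
At T=0.89: Q=8 R=4 M=4; the largest is Q.

Dominant species at T: Q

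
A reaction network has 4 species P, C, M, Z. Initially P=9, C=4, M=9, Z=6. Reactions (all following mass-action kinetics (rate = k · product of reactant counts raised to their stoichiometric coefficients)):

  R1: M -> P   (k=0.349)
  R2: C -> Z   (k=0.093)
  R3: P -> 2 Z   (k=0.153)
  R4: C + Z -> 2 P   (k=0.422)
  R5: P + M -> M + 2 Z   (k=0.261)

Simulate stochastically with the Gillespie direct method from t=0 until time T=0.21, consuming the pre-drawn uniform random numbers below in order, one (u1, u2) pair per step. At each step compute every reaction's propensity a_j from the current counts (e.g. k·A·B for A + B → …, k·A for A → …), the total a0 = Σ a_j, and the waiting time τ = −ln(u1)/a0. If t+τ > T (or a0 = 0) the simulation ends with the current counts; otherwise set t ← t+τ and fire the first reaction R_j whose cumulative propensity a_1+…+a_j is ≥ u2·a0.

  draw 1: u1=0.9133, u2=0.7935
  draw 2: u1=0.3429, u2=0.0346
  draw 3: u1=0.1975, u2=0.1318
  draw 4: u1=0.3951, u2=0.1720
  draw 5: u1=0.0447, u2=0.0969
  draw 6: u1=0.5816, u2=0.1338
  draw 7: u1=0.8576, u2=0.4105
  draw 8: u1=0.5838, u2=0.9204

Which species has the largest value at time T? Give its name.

Dominant species at T: P

t=0.000: P=9 C=4 M=9 Z=6
Draw 1: a1=3.141, a2=0.372, a3=1.377, a4=10.128, a5=21.141, a0=36.159; τ=−ln(0.9133)/36.159=0.003 → t=0.003; u2·a0=0.7935·36.159=28.692; a1+…+a4=15.018 < 28.692 ≤ a1+…+a5=36.159 → R5 fires; P=8 C=4 M=9 Z=8
Draw 2: a1=3.141, a2=0.372, a3=1.224, a4=13.504, a5=18.792, a0=37.033; τ=−ln(0.3429)/37.033=0.029 → t=0.031; u2·a0=0.0346·37.033=1.281 ≤ a1=3.141 → R1 fires; P=9 C=4 M=8 Z=8
Draw 3: a1=2.792, a2=0.372, a3=1.377, a4=13.504, a5=18.792, a0=36.837; τ=−ln(0.1975)/36.837=0.044 → t=0.075; u2·a0=0.1318·36.837=4.855; a1+…+a3=4.541 < 4.855 ≤ a1+…+a4=18.045 → R4 fires; P=11 C=3 M=8 Z=7
Draw 4: a1=2.792, a2=0.279, a3=1.683, a4=8.862, a5=22.968, a0=36.584; τ=−ln(0.3951)/36.584=0.025 → t=0.101; u2·a0=0.1720·36.584=6.292; a1+…+a3=4.754 < 6.292 ≤ a1+…+a4=13.616 → R4 fires; P=13 C=2 M=8 Z=6
Draw 5: a1=2.792, a2=0.186, a3=1.989, a4=5.064, a5=27.144, a0=37.175; τ=−ln(0.0447)/37.175=0.084 → t=0.184; u2·a0=0.0969·37.175=3.602; a1+a2=2.978 < 3.602 ≤ a1+…+a3=4.967 → R3 fires; P=12 C=2 M=8 Z=8
Draw 6: a1=2.792, a2=0.186, a3=1.836, a4=6.752, a5=25.056, a0=36.622; τ=−ln(0.5816)/36.622=0.015 → t=0.199; u2·a0=0.1338·36.622=4.900; a1+…+a3=4.814 < 4.900 ≤ a1+…+a4=11.566 → R4 fires; P=14 C=1 M=8 Z=7
Draw 7: a1=2.792, a2=0.093, a3=2.142, a4=2.954, a5=29.232, a0=37.213; τ=−ln(0.8576)/37.213=0.004 → t=0.203; u2·a0=0.4105·37.213=15.276; a1+…+a4=7.981 < 15.276 ≤ a1+…+a5=37.213 → R5 fires; P=13 C=1 M=8 Z=9
Draw 8: a1=2.792, a2=0.093, a3=1.989, a4=3.798, a5=27.144, a0=35.816; τ=−ln(0.5838)/35.816=0.015 → t=0.218 > T=0.21: stop.
At T=0.21: P=13 C=1 M=8 Z=9; the largest is P.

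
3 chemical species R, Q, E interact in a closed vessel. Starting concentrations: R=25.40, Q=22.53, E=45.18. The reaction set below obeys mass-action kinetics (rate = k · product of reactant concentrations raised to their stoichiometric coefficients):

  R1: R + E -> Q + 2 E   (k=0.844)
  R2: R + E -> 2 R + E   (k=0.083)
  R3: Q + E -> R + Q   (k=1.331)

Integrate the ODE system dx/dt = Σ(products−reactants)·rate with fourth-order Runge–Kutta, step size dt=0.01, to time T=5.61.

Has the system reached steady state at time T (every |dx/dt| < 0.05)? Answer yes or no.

RK4 with dt=0.01: 561 steps to T=5.61. Trajectory (selected grid times):
t=0.00: R=25.40 Q=22.53 E=45.18
t=0.62: R=76.87 Q=86.53 E=0.00
t=1.25: R=76.87 Q=86.53 E=0.00
t=1.87: R=76.87 Q=86.53 E=0.00
t=2.49: R=76.87 Q=86.53 E=0.00
t=3.12: R=76.87 Q=86.53 E=0.00
t=3.74: R=76.87 Q=86.53 E=0.00
t=4.36: R=76.87 Q=86.53 E=0.00
t=4.99: R=76.87 Q=86.53 E=0.00
t=5.61: R=76.87 Q=86.53 E=0.00
Rates at T: R1=0.0000, R2=0.0000, R3=0.0000
dx/dt at T (Σ net stoichiometry × rate): R=+0.0000, Q=+0.0000, E=-0.0000
Largest |dx/dt| is |+0.0000| (Q) < 0.05 → steady.

Steady state at T: yes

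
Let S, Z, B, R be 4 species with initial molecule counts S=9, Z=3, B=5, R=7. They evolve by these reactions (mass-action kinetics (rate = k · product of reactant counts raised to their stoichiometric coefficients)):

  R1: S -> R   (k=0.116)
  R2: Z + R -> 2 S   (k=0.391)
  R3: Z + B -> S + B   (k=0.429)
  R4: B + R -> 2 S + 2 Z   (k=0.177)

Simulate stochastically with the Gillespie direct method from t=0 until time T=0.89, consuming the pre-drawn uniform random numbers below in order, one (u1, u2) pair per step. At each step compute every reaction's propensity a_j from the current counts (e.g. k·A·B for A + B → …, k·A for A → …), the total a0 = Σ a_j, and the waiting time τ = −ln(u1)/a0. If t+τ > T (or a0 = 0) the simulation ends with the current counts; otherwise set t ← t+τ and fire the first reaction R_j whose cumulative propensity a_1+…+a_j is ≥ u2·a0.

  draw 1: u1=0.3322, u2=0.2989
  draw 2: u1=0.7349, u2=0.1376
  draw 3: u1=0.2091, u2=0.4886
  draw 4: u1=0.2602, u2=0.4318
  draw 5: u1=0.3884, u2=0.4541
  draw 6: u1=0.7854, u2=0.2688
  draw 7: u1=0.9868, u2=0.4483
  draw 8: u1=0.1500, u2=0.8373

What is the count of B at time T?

B at T = 4

t=0.000: S=9 Z=3 B=5 R=7
Draw 1: a1=1.044, a2=8.211, a3=6.435, a4=6.195, a0=21.885; τ=−ln(0.3322)/21.885=0.050 → t=0.050; u2·a0=0.2989·21.885=6.541; a1=1.044 < 6.541 ≤ a1+a2=9.255 → R2 fires; S=11 Z=2 B=5 R=6
Draw 2: a1=1.276, a2=4.692, a3=4.290, a4=5.310, a0=15.568; τ=−ln(0.7349)/15.568=0.020 → t=0.070; u2·a0=0.1376·15.568=2.142; a1=1.276 < 2.142 ≤ a1+a2=5.968 → R2 fires; S=13 Z=1 B=5 R=5
Draw 3: a1=1.508, a2=1.955, a3=2.145, a4=4.425, a0=10.033; τ=−ln(0.2091)/10.033=0.156 → t=0.226; u2·a0=0.4886·10.033=4.902; a1+a2=3.463 < 4.902 ≤ a1+…+a3=5.608 → R3 fires; S=14 Z=0 B=5 R=5
Draw 4: a1=1.624, a2=0.000, a3=0.000, a4=4.425, a0=6.049; τ=−ln(0.2602)/6.049=0.223 → t=0.449; u2·a0=0.4318·6.049=2.612; a1+…+a3=1.624 < 2.612 ≤ a1+…+a4=6.049 → R4 fires; S=16 Z=2 B=4 R=4
Draw 5: a1=1.856, a2=3.128, a3=3.432, a4=2.832, a0=11.248; τ=−ln(0.3884)/11.248=0.084 → t=0.533; u2·a0=0.4541·11.248=5.108; a1+a2=4.984 < 5.108 ≤ a1+…+a3=8.416 → R3 fires; S=17 Z=1 B=4 R=4
Draw 6: a1=1.972, a2=1.564, a3=1.716, a4=2.832, a0=8.084; τ=−ln(0.7854)/8.084=0.030 → t=0.563; u2·a0=0.2688·8.084=2.173; a1=1.972 < 2.173 ≤ a1+a2=3.536 → R2 fires; S=19 Z=0 B=4 R=3
Draw 7: a1=2.204, a2=0.000, a3=0.000, a4=2.124, a0=4.328; τ=−ln(0.9868)/4.328=0.003 → t=0.566; u2·a0=0.4483·4.328=1.940 ≤ a1=2.204 → R1 fires; S=18 Z=0 B=4 R=4
Draw 8: a1=2.088, a2=0.000, a3=0.000, a4=2.832, a0=4.920; τ=−ln(0.1500)/4.920=0.386 → t=0.951 > T=0.89: stop.
Read off B at T=0.89: 4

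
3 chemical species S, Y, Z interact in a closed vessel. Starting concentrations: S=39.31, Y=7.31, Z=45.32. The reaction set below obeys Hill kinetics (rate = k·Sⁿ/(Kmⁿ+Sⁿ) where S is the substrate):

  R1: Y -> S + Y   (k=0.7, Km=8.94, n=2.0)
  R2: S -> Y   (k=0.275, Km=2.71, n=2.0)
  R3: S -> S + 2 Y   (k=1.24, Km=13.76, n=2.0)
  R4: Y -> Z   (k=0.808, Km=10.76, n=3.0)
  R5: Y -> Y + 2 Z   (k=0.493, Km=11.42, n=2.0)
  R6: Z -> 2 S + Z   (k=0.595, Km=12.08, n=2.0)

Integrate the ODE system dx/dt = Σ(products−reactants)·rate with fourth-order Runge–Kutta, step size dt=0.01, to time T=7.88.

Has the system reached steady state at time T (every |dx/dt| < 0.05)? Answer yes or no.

Steady state at T: no

RK4 with dt=0.01: 788 steps to T=7.88. Trajectory (selected grid times):
t=0.00: S=39.31 Y=7.31 Z=45.32
t=0.88: S=40.33 Y=9.28 Z=45.84
t=1.75: S=41.41 Y=11.13 Z=46.55
t=2.63: S=42.54 Y=12.93 Z=47.42
t=3.50: S=43.71 Y=14.65 Z=48.40
t=4.38: S=44.92 Y=16.35 Z=49.50
t=5.25: S=46.14 Y=18.00 Z=50.65
t=6.13: S=47.39 Y=19.65 Z=51.89
t=7.00: S=48.64 Y=21.27 Z=53.16
t=7.88: S=49.93 Y=22.90 Z=54.48
Rates at T: R1=0.6074, R2=0.2742, R3=1.1525, R4=0.7320, R5=0.3948, R6=0.5671
dx/dt at T (Σ net stoichiometry × rate): S=+1.4674, Y=+1.8471, Z=+1.5216
Largest |dx/dt| is |+1.8471| (Y) ≥ 0.05 → not steady.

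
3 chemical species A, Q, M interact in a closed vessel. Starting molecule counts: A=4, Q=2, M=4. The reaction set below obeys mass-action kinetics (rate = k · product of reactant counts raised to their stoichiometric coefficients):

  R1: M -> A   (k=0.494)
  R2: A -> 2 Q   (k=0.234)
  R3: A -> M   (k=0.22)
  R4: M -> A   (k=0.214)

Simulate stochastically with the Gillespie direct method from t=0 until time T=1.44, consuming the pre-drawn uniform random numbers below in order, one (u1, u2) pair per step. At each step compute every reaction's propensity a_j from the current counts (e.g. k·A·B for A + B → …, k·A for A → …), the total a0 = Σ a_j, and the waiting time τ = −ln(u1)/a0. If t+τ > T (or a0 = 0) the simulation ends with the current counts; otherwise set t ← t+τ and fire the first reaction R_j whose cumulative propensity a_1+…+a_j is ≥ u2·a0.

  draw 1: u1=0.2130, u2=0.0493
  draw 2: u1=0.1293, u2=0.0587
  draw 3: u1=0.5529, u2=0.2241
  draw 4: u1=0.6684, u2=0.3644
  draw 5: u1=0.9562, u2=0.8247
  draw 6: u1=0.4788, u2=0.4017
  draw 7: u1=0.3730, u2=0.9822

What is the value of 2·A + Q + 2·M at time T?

Check how each reaction changes W = 2·A + Q + 2·M (weight of products minus weight of reactants):
R1: M -> A: (2·1) − (2·1) = 2 − 2 = 0
R2: A -> 2 Q: (1·2) − (2·1) = 2 − 2 = 0
R3: A -> M: (2·1) − (2·1) = 2 − 2 = 0
R4: M -> A: (2·1) − (2·1) = 2 − 2 = 0
Every reaction leaves W unchanged, so W is conserved and no simulation is needed: W(T) = W(0) = 2·4 + 2 + 2·4 = 18

Value at T = 18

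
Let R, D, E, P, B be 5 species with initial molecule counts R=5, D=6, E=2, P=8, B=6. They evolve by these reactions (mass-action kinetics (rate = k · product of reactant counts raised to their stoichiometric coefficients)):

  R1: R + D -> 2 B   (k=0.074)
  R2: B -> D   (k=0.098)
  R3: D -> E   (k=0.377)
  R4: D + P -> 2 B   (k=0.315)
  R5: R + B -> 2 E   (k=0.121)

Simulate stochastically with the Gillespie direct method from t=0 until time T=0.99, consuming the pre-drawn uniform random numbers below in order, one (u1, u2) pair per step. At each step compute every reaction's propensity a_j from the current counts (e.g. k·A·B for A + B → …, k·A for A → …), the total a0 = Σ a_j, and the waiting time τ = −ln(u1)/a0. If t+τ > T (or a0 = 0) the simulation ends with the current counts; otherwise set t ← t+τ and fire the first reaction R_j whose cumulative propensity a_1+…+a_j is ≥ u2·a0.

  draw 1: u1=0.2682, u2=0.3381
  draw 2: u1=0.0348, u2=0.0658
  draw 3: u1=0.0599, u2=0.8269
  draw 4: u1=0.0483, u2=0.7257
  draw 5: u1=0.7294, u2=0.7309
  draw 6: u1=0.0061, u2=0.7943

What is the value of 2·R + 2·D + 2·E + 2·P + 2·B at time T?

Check how each reaction changes W = 2·R + 2·D + 2·E + 2·P + 2·B (weight of products minus weight of reactants):
R1: R + D -> 2 B: (2·2) − (2·1 + 2·1) = 4 − 4 = 0
R2: B -> D: (2·1) − (2·1) = 2 − 2 = 0
R3: D -> E: (2·1) − (2·1) = 2 − 2 = 0
R4: D + P -> 2 B: (2·2) − (2·1 + 2·1) = 4 − 4 = 0
R5: R + B -> 2 E: (2·2) − (2·1 + 2·1) = 4 − 4 = 0
Every reaction leaves W unchanged, so W is conserved and no simulation is needed: W(T) = W(0) = 2·5 + 2·6 + 2·2 + 2·8 + 2·6 = 54

Value at T = 54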